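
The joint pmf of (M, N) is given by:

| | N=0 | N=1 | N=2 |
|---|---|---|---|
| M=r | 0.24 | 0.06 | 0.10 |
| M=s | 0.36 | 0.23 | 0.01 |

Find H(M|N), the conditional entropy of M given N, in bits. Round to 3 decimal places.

0.844 bits

Chain rule: H(M|N) = H(M,N) − H(N).
Marginals: p(M) = (0.4000, 0.6000), p(N) = (0.6000, 0.2900, 0.1100).
H(M,N) = 2.1546 bits; H(N) = 1.3104 bits.
H(M|N) = 2.1546 − 1.3104 = 0.844 bits.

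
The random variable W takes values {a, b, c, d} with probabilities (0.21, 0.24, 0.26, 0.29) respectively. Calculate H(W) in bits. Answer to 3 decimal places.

1.990 bits

H(W) = −Σ p·log₂ p.
  −(0.21)·log₂(0.21) = 0.4728
  −(0.24)·log₂(0.24) = 0.4941
  −(0.26)·log₂(0.26) = 0.5053
  −(0.29)·log₂(0.29) = 0.5179
Sum: 0.4728 + 0.4941 + 0.5053 + 0.5179 = 1.990 bits.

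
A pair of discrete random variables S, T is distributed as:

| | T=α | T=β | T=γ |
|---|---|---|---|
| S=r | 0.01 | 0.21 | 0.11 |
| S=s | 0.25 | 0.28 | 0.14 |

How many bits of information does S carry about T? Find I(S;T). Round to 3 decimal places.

0.124 bits

Marginals: p(S) = (0.3300, 0.6700), p(T) = (0.2600, 0.4900, 0.2500).
I(S;T) = H(S) + H(T) − H(S,T).
H(S) = 0.9149, H(T) = 1.5096, H(S,T) = 2.3009.
I(S;T) = 0.9149 + 1.5096 − 2.3009 = 0.124 bits.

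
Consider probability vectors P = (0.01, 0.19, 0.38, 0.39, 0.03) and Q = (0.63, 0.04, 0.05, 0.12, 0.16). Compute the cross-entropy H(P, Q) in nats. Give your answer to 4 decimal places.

2.6365 nats

H(P,Q) = −Σ p·ln q.
  −0.01·ln(0.63) = 0.00462
  −0.19·ln(0.04) = 0.61159
  −0.38·ln(0.05) = 1.13838
  −0.39·ln(0.12) = 0.82690
  −0.03·ln(0.16) = 0.05498
H(P,Q) = 2.6365 nats.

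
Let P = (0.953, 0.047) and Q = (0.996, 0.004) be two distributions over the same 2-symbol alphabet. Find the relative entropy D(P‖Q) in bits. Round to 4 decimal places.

0.1064 bits

D(P‖Q) = Σ p·log₂(p/q).
  0.953·log₂(0.953/0.996) = -0.06068
  0.047·log₂(0.047/0.004) = 0.16707
D(P‖Q) = 0.1064 bits.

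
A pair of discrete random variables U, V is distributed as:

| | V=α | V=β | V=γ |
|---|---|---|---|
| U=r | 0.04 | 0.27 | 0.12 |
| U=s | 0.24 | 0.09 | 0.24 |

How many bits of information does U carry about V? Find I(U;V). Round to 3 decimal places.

0.198 bits

Marginals: p(U) = (0.4300, 0.5700), p(V) = (0.2800, 0.3600, 0.3600).
I(U;V) = Σ p(x,y)·log₂[p(x,y)/(p(x)p(y))].
  (r,α): 0.04·log₂(0.3322) = -0.0636
  (r,β): 0.27·log₂(1.7442) = 0.2167
  (r,γ): 0.12·log₂(0.7752) = -0.0441
  (s,α): 0.24·log₂(1.5038) = 0.1413
  (s,β): 0.09·log₂(0.4386) = -0.1070
  (s,γ): 0.24·log₂(1.1696) = 0.0542
Sum = 0.198 bits.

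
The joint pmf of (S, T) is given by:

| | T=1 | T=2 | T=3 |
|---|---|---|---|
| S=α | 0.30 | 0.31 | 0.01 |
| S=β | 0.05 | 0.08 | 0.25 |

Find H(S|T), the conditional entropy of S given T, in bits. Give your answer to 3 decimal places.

Chain rule: H(S|T) = H(S,T) − H(T).
Marginals: p(S) = (0.6200, 0.3800), p(T) = (0.3500, 0.3900, 0.2600).
H(S,T) = 2.1189 bits; H(T) = 1.5652 bits.
H(S|T) = 2.1189 − 1.5652 = 0.554 bits.

0.554 bits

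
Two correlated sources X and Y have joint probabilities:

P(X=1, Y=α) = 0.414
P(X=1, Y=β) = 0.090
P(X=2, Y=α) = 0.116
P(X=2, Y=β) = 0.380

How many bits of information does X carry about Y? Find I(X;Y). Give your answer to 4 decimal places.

0.2670 bits

Marginals: p(X) = (0.5040, 0.4960), p(Y) = (0.5300, 0.4700).
I(X;Y) = Σ p(x,y)·log₂[p(x,y)/(p(x)p(y))].
  (1,α): 0.414·log₂(1.5499) = 0.26171
  (1,β): 0.090·log₂(0.3799) = -0.12565
  (2,α): 0.116·log₂(0.4413) = -0.13691
  (2,β): 0.380·log₂(1.6301) = 0.26787
Sum = 0.2670 bits.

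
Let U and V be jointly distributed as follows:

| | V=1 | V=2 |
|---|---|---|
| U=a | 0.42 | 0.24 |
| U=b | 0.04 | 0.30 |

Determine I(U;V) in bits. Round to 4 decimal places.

Marginals: p(U) = (0.6600, 0.3400), p(V) = (0.4600, 0.5400).
I(U;V) = Σ p(x,y)·log₂[p(x,y)/(p(x)p(y))].
  (a,1): 0.42·log₂(1.3834) = 0.19665
  (a,2): 0.24·log₂(0.6734) = -0.13691
  (b,1): 0.04·log₂(0.2558) = -0.07869
  (b,2): 0.30·log₂(1.6340) = 0.21252
Sum = 0.1936 bits.

0.1936 bits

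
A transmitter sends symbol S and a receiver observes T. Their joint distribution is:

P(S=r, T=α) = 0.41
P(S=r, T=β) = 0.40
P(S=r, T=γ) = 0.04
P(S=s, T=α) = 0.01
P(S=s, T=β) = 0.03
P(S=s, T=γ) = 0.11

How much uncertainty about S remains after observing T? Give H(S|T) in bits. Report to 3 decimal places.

0.351 bits

Chain rule: H(S|T) = H(S,T) − H(T).
Marginals: p(S) = (0.8500, 0.1500), p(T) = (0.4200, 0.4300, 0.1500).
H(S,T) = 1.8104 bits; H(T) = 1.4598 bits.
H(S|T) = 1.8104 − 1.4598 = 0.351 bits.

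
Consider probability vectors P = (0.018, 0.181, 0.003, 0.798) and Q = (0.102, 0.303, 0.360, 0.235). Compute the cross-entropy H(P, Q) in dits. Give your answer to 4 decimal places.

H(P,Q) = −Σ p·log₁₀ q.
  −0.018·log₁₀(0.102) = 0.01785
  −0.181·log₁₀(0.303) = 0.09386
  −0.003·log₁₀(0.360) = 0.00133
  −0.798·log₁₀(0.235) = 0.50189
H(P,Q) = 0.6149 dits.

0.6149 dits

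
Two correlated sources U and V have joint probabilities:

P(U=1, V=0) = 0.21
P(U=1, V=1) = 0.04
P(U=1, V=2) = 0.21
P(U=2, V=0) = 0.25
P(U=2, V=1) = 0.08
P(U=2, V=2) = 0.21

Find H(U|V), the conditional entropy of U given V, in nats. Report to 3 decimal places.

Chain rule: H(U|V) = H(U,V) − H(V).
Marginals: p(U) = (0.4600, 0.5400), p(V) = (0.4600, 0.1200, 0.4200).
H(U,V) = 1.6606 nats; H(V) = 0.9760 nats.
H(U|V) = 1.6606 − 0.9760 = 0.685 nats.

0.685 nats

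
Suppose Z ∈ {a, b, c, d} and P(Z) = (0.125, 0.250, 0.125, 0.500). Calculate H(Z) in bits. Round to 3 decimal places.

H(Z) = −Σ p·log₂ p.
  −(0.125)·log₂(0.125) = 0.3750
  −(0.250)·log₂(0.250) = 0.5000
  −(0.125)·log₂(0.125) = 0.3750
  −(0.500)·log₂(0.500) = 0.5000
Sum: 0.3750 + 0.5000 + 0.3750 + 0.5000 = 1.750 bits.

1.750 bits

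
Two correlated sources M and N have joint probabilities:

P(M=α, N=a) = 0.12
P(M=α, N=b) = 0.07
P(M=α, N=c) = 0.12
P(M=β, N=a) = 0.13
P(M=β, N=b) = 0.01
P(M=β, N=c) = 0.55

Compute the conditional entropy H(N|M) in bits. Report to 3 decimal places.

Marginals: p(M) = (0.3100, 0.6900), p(N) = (0.2500, 0.0800, 0.6700).
H(N|M) = Σ p(M) · H(N|M=·).
  M=α: p=0.3100, H(N|M=α) = 1.5448
  M=β: p=0.6900, H(N|M=β) = 0.8030
Weighted sum = 1.033 bits.

1.033 bits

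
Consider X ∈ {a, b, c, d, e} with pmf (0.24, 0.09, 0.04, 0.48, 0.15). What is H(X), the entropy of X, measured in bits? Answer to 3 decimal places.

1.911 bits

H(X) = −Σ p·log₂ p.
  −(0.24)·log₂(0.24) = 0.4941
  −(0.09)·log₂(0.09) = 0.3127
  −(0.04)·log₂(0.04) = 0.1858
  −(0.48)·log₂(0.48) = 0.5083
  −(0.15)·log₂(0.15) = 0.4105
Sum: 0.4941 + 0.3127 + 0.1858 + 0.5083 + 0.4105 = 1.911 bits.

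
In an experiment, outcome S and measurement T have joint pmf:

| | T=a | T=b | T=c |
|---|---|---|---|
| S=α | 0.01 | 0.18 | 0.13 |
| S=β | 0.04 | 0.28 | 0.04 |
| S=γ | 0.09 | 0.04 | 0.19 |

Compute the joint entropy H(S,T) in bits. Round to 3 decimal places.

2.734 bits

H(S,T) = −Σ p(x,y)·log₂ p(x,y) over all 9 cells.
  cell (α,a): −0.01·log₂0.01 = 0.0664
  cell (α,b): −0.18·log₂0.18 = 0.4453
  cell (α,c): −0.13·log₂0.13 = 0.3826
  cell (β,a): −0.04·log₂0.04 = 0.1858
  cell (β,b): −0.28·log₂0.28 = 0.5142
  cell (β,c): −0.04·log₂0.04 = 0.1858
  cell (γ,a): −0.09·log₂0.09 = 0.3127
  cell (γ,b): −0.04·log₂0.04 = 0.1858
  cell (γ,c): −0.19·log₂0.19 = 0.4552
Sum = 2.734 bits.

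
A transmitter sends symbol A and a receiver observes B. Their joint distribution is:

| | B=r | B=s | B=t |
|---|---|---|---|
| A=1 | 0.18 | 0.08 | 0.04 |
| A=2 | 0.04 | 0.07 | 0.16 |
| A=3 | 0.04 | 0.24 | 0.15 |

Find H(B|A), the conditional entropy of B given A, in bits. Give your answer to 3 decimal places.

1.336 bits

Chain rule: H(B|A) = H(A,B) − H(A).
Marginals: p(A) = (0.3000, 0.2700, 0.4300), p(B) = (0.2600, 0.3900, 0.3500).
H(A,B) = 2.8903 bits; H(A) = 1.5547 bits.
H(B|A) = 2.8903 − 1.5547 = 1.336 bits.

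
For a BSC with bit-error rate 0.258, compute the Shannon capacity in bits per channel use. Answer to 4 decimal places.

0.1763 bits

Binary symmetric channel: C = 1 − h₂(ε) where h₂ is the binary entropy function.
h₂(0.258) = −0.258·log₂0.258 − 0.742·log₂0.742 = 0.8237.
C = 1 − 0.8237 = 0.1763 bits per channel use.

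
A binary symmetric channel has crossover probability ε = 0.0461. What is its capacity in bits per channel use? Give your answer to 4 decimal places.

Binary symmetric channel: C = 1 − h₂(ε) where h₂ is the binary entropy function.
h₂(0.0461) = −0.0461·log₂0.0461 − 0.9539·log₂0.9539 = 0.2696.
C = 1 − 0.2696 = 0.7304 bits per channel use.

0.7304 bits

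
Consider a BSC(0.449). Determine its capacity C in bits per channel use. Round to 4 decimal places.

Binary symmetric channel: C = 1 − h₂(ε) where h₂ is the binary entropy function.
h₂(0.449) = −0.449·log₂0.449 − 0.551·log₂0.551 = 0.9925.
C = 1 − 0.9925 = 0.0075 bits per channel use.

0.0075 bits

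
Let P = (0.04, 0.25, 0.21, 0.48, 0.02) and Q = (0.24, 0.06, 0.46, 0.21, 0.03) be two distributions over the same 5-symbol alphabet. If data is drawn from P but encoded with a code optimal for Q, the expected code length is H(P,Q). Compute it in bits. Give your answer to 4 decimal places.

2.5143 bits

H(P,Q) = −Σ p·log₂ q.
  −0.04·log₂(0.24) = 0.08236
  −0.25·log₂(0.06) = 1.01472
  −0.21·log₂(0.46) = 0.23526
  −0.48·log₂(0.21) = 1.08074
  −0.02·log₂(0.03) = 0.10118
H(P,Q) = 2.5143 bits.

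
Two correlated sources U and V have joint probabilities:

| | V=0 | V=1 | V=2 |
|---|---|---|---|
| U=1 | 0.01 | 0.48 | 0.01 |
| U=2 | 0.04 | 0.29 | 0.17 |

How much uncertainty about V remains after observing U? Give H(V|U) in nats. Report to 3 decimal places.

0.540 nats

Chain rule: H(V|U) = H(U,V) − H(U).
Marginals: p(U) = (0.5000, 0.5000), p(V) = (0.0500, 0.7700, 0.1800).
H(U,V) = 1.2334 nats; H(U) = 0.6931 nats.
H(V|U) = 1.2334 − 0.6931 = 0.540 nats.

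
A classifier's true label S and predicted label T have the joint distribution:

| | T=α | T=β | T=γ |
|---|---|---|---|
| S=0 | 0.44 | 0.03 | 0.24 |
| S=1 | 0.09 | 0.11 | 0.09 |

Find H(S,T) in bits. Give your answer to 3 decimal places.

2.143 bits

H(S,T) = −Σ p(x,y)·log₂ p(x,y) over all 6 cells.
  cell (0,α): −0.44·log₂0.44 = 0.5211
  cell (0,β): −0.03·log₂0.03 = 0.1518
  cell (0,γ): −0.24·log₂0.24 = 0.4941
  cell (1,α): −0.09·log₂0.09 = 0.3127
  cell (1,β): −0.11·log₂0.11 = 0.3503
  cell (1,γ): −0.09·log₂0.09 = 0.3127
Sum = 2.143 bits.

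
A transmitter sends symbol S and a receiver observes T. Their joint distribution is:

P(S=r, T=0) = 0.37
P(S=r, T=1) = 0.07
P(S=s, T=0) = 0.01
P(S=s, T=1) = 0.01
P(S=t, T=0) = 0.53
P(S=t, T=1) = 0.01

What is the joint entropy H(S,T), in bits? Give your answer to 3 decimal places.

H(S,T) = −Σ p(x,y)·log₂ p(x,y) over all 6 cells.
  cell (r,0): −0.37·log₂0.37 = 0.5307
  cell (r,1): −0.07·log₂0.07 = 0.2686
  cell (s,0): −0.01·log₂0.01 = 0.0664
  cell (s,1): −0.01·log₂0.01 = 0.0664
  cell (t,0): −0.53·log₂0.53 = 0.4854
  cell (t,1): −0.01·log₂0.01 = 0.0664
Sum = 1.484 bits.

1.484 bits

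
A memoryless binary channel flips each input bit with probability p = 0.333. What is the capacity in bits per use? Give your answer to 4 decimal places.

Binary symmetric channel: C = 1 − h₂(ε) where h₂ is the binary entropy function.
h₂(0.333) = −0.333·log₂0.333 − 0.667·log₂0.667 = 0.9180.
C = 1 − 0.9180 = 0.0820 bits per channel use.

0.0820 bits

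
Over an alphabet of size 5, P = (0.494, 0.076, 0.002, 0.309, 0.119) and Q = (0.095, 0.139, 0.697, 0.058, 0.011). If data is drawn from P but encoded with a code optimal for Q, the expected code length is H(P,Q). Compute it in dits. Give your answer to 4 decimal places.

1.1856 dits

H(P,Q) = −Σ p·log₁₀ q.
  −0.494·log₁₀(0.095) = 0.50500
  −0.076·log₁₀(0.139) = 0.06513
  −0.002·log₁₀(0.697) = 0.00031
  −0.309·log₁₀(0.058) = 0.38210
  −0.119·log₁₀(0.011) = 0.23307
H(P,Q) = 1.1856 dits.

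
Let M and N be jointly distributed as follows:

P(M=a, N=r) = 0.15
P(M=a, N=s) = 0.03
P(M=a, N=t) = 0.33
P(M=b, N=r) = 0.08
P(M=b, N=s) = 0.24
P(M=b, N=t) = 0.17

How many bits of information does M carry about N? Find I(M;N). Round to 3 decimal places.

0.187 bits

Marginals: p(M) = (0.5100, 0.4900), p(N) = (0.2300, 0.2700, 0.5000).
I(M;N) = Σ p(x,y)·log₂[p(x,y)/(p(x)p(y))].
  (a,r): 0.15·log₂(1.2788) = 0.0532
  (a,s): 0.03·log₂(0.2179) = -0.0660
  (a,t): 0.33·log₂(1.2941) = 0.1227
  (b,r): 0.08·log₂(0.7098) = -0.0396
  (b,s): 0.24·log₂(1.8141) = 0.2062
  (b,t): 0.17·log₂(0.6939) = -0.0896
Sum = 0.187 bits.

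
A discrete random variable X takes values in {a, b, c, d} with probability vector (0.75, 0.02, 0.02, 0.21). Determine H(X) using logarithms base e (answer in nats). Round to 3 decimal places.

0.700 nats

H(X) = −Σ p·ln p.
  −(0.75)·ln(0.75) = 0.2158
  −(0.02)·ln(0.02) = 0.0782
  −(0.02)·ln(0.02) = 0.0782
  −(0.21)·ln(0.21) = 0.3277
Sum: 0.2158 + 0.0782 + 0.0782 + 0.3277 = 0.700 nats.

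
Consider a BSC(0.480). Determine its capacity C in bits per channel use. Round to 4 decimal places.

0.0012 bits

Binary symmetric channel: C = 1 − h₂(ε) where h₂ is the binary entropy function.
h₂(0.480) = −0.480·log₂0.480 − 0.520·log₂0.520 = 0.9988.
C = 1 − 0.9988 = 0.0012 bits per channel use.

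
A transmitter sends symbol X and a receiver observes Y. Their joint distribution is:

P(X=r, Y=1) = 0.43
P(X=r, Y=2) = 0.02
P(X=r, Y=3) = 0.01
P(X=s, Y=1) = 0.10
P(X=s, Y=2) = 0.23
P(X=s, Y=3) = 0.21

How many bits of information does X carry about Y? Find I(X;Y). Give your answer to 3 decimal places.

0.466 bits

Marginals: p(X) = (0.4600, 0.5400), p(Y) = (0.5300, 0.2500, 0.2200).
I(X;Y) = H(X) + H(Y) − H(X,Y).
H(X) = 0.9954, H(Y) = 1.4660, H(X,Y) = 1.9956.
I(X;Y) = 0.9954 + 1.4660 − 1.9956 = 0.466 bits.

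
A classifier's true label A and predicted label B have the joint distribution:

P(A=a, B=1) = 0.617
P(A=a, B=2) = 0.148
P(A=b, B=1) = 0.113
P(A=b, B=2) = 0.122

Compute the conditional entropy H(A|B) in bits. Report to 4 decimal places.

Chain rule: H(A|B) = H(A,B) − H(B).
Marginals: p(A) = (0.7650, 0.2350), p(B) = (0.7300, 0.2700).
H(A,B) = 1.5635 bits; H(B) = 0.8415 bits.
H(A|B) = 1.5635 − 0.8415 = 0.7220 bits.

0.7220 bits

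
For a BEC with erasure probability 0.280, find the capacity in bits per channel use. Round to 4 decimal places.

0.7200 bits

Binary erasure channel: capacity C = 1 − ε.
C = 1 − 0.280 = 0.7200 bits per channel use.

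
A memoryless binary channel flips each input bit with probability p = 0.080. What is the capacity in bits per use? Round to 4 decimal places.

0.5978 bits

Binary symmetric channel: C = 1 − h₂(ε) where h₂ is the binary entropy function.
h₂(0.080) = −0.080·log₂0.080 − 0.920·log₂0.920 = 0.4022.
C = 1 − 0.4022 = 0.5978 bits per channel use.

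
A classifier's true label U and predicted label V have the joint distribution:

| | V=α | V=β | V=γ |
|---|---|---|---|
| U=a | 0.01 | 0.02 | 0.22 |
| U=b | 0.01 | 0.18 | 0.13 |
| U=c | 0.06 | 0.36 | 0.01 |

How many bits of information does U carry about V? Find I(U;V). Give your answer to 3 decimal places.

Marginals: p(U) = (0.2500, 0.3200, 0.4300), p(V) = (0.0800, 0.5600, 0.3600).
I(U;V) = H(U) + H(V) − H(U,V).
H(U) = 1.5496, H(V) = 1.2906, H(U,V) = 2.3949.
I(U;V) = 1.5496 + 1.2906 − 2.3949 = 0.445 bits.

0.445 bits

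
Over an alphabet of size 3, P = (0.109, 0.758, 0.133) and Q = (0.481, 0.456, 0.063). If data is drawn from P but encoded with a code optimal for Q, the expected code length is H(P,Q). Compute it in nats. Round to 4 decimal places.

1.0427 nats

H(P,Q) = −Σ p·ln q.
  −0.109·ln(0.481) = 0.07978
  −0.758·ln(0.456) = 0.59523
  −0.133·ln(0.063) = 0.36769
H(P,Q) = 1.0427 nats.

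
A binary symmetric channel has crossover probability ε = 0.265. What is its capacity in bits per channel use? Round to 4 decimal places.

0.1658 bits

Binary symmetric channel: C = 1 − h₂(ε) where h₂ is the binary entropy function.
h₂(0.265) = −0.265·log₂0.265 − 0.735·log₂0.735 = 0.8342.
C = 1 − 0.8342 = 0.1658 bits per channel use.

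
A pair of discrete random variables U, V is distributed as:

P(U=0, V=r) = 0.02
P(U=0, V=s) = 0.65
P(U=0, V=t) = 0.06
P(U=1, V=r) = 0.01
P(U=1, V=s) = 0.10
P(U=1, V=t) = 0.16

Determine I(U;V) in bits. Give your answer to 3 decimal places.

0.203 bits

Marginals: p(U) = (0.7300, 0.2700), p(V) = (0.0300, 0.7500, 0.2200).
I(U;V) = H(U) + H(V) − H(U,V).
H(U) = 0.8415, H(V) = 0.9436, H(U,V) = 1.5820.
I(U;V) = 0.8415 + 0.9436 − 1.5820 = 0.203 bits.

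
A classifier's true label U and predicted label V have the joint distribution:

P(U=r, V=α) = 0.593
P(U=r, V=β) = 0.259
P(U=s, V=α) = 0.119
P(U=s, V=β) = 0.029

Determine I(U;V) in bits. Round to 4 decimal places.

0.0055 bits

Marginals: p(U) = (0.8520, 0.1480), p(V) = (0.7120, 0.2880).
I(U;V) = H(U) + H(V) − H(U,V).
H(U) = 0.6048, H(V) = 0.8661, H(U,V) = 1.4654.
I(U;V) = 0.6048 + 0.8661 − 1.4654 = 0.0055 bits.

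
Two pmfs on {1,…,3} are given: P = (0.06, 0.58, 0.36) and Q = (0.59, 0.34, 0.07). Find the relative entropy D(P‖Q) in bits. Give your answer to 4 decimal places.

1.0996 bits

D(P‖Q) = Σ p·log₂(p/q).
  0.06·log₂(0.06/0.59) = -0.19786
  0.58·log₂(0.58/0.34) = 0.44690
  0.36·log₂(0.36/0.07) = 0.85053
D(P‖Q) = 1.0996 bits.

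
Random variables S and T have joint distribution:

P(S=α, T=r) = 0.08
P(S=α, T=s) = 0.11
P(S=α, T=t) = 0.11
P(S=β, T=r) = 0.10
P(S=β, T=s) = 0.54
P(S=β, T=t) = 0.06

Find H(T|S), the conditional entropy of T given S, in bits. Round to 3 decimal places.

1.167 bits

Marginals: p(S) = (0.3000, 0.7000), p(T) = (0.1800, 0.6500, 0.1700).
H(T|S) = Σ p(S) · H(T|S=·).
  S=α: p=0.3000, H(T|S=α) = 1.5700
  S=β: p=0.7000, H(T|S=β) = 0.9937
Weighted sum = 1.167 bits.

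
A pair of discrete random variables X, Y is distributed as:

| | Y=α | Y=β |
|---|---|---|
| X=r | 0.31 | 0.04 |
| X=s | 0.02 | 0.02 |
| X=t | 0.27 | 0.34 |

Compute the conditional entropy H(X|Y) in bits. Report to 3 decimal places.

1.004 bits

Marginals: p(X) = (0.3500, 0.0400, 0.6100), p(Y) = (0.6000, 0.4000).
H(X|Y) = Σ p(Y) · H(X|Y=·).
  Y=α: p=0.6000, H(X|Y=α) = 1.1742
  Y=β: p=0.4000, H(X|Y=β) = 0.7476
Weighted sum = 1.004 bits.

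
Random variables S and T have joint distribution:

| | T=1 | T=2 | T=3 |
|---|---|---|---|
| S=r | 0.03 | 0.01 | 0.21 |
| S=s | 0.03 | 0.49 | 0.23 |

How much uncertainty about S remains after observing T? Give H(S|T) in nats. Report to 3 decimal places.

Marginals: p(S) = (0.2500, 0.7500), p(T) = (0.0600, 0.5000, 0.4400).
H(S|T) = Σ p(T) · H(S|T=·).
  T=1: p=0.0600, H(S|T=1) = 0.6931
  T=2: p=0.5000, H(S|T=2) = 0.0980
  T=3: p=0.4400, H(S|T=3) = 0.6921
Weighted sum = 0.395 nats.

0.395 nats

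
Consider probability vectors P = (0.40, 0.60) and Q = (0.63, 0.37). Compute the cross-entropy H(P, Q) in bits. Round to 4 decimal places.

1.1273 bits

H(P,Q) = −Σ p·log₂ q.
  −0.40·log₂(0.63) = 0.26663
  −0.60·log₂(0.37) = 0.86064
H(P,Q) = 1.1273 bits.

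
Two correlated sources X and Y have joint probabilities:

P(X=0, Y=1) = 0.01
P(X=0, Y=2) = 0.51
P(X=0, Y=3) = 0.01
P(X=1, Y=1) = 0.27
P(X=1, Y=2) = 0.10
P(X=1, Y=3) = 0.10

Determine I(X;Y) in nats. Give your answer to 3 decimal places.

Marginals: p(X) = (0.5300, 0.4700), p(Y) = (0.2800, 0.6100, 0.1100).
I(X;Y) = Σ p(x,y)·ln[p(x,y)/(p(x)p(y))].
  (0,1): 0.01·ln(0.0674) = -0.0270
  (0,2): 0.51·ln(1.5775) = 0.2325
  (0,3): 0.01·ln(0.1715) = -0.0176
  (1,1): 0.27·ln(2.0517) = 0.1940
  (1,2): 0.10·ln(0.3488) = -0.1053
  (1,3): 0.10·ln(1.9342) = 0.0660
Sum = 0.343 nats.

0.343 nats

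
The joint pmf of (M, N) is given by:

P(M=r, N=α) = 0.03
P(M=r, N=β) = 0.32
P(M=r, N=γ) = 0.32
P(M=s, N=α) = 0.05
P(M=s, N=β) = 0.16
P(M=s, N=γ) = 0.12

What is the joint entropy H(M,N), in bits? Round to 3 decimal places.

H(M,N) = −Σ p(x,y)·log₂ p(x,y) over all 6 cells.
  cell (r,α): −0.03·log₂0.03 = 0.1518
  cell (r,β): −0.32·log₂0.32 = 0.5260
  cell (r,γ): −0.32·log₂0.32 = 0.5260
  cell (s,α): −0.05·log₂0.05 = 0.2161
  cell (s,β): −0.16·log₂0.16 = 0.4230
  cell (s,γ): −0.12·log₂0.12 = 0.3671
Sum = 2.210 bits.

2.210 bits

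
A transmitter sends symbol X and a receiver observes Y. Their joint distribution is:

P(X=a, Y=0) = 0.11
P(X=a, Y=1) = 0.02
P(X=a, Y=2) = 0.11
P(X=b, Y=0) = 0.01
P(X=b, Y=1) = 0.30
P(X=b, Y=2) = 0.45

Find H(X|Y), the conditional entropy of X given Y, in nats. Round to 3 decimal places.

Marginals: p(X) = (0.2400, 0.7600), p(Y) = (0.1200, 0.3200, 0.5600).
H(X|Y) = Σ p(Y) · H(X|Y=·).
  Y=0: p=0.1200, H(X|Y=0) = 0.2868
  Y=1: p=0.3200, H(X|Y=1) = 0.2338
  Y=2: p=0.5600, H(X|Y=2) = 0.4954
Weighted sum = 0.387 nats.

0.387 nats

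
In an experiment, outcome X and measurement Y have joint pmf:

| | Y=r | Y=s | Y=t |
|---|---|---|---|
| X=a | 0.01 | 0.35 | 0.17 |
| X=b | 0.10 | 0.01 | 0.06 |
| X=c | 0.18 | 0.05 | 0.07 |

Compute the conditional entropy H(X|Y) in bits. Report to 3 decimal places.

1.037 bits

Chain rule: H(X|Y) = H(X,Y) − H(Y).
Marginals: p(X) = (0.5300, 0.1700, 0.3000), p(Y) = (0.2900, 0.4100, 0.3000).
H(X,Y) = 2.6033 bits; H(Y) = 1.5664 bits.
H(X|Y) = 2.6033 − 1.5664 = 1.037 bits.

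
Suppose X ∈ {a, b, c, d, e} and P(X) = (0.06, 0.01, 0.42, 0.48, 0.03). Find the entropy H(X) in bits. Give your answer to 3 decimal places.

1.496 bits

H(X) = −Σ p·log₂ p.
  −(0.06)·log₂(0.06) = 0.2435
  −(0.01)·log₂(0.01) = 0.0664
  −(0.42)·log₂(0.42) = 0.5256
  −(0.48)·log₂(0.48) = 0.5083
  −(0.03)·log₂(0.03) = 0.1518
Sum: 0.2435 + 0.0664 + 0.5256 + 0.5083 + 0.1518 = 1.496 bits.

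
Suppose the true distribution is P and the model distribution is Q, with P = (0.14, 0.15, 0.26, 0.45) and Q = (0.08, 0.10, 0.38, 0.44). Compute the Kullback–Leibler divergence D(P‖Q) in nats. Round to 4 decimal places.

D(P‖Q) = Σ p·ln(p/q).
  0.14·ln(0.14/0.08) = 0.07835
  0.15·ln(0.15/0.10) = 0.06082
  0.26·ln(0.26/0.38) = -0.09867
  0.45·ln(0.45/0.44) = 0.01011
D(P‖Q) = 0.0506 nats.

0.0506 nats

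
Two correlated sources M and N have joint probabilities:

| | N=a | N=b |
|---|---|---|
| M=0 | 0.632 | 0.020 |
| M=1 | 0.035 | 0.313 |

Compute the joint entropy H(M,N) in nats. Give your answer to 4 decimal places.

H(M,N) = −Σ p(x,y)·ln p(x,y) over all 4 cells.
  cell (0,a): −0.632·ln0.632 = 0.29000
  cell (0,b): −0.020·ln0.020 = 0.07824
  cell (1,a): −0.035·ln0.035 = 0.11733
  cell (1,b): −0.313·ln0.313 = 0.36357
Sum = 0.8491 nats.

0.8491 nats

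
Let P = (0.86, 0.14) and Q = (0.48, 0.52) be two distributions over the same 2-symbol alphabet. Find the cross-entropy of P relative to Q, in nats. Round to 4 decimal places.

H(P,Q) = −Σ p·ln q.
  −0.86·ln(0.48) = 0.63121
  −0.14·ln(0.52) = 0.09155
H(P,Q) = 0.7228 nats.

0.7228 nats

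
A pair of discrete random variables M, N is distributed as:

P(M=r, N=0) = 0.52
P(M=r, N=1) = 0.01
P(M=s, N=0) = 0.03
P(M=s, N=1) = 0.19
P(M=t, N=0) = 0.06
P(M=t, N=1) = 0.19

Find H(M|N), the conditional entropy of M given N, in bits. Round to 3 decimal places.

Chain rule: H(M|N) = H(M,N) − H(N).
Marginals: p(M) = (0.5300, 0.2200, 0.2500), p(N) = (0.6100, 0.3900).
H(M,N) = 1.8628 bits; H(N) = 0.9648 bits.
H(M|N) = 1.8628 − 0.9648 = 0.898 bits.

0.898 bits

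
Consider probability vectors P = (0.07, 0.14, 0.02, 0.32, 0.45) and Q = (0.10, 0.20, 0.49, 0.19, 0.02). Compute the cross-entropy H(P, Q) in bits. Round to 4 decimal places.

H(P,Q) = −Σ p·log₂ q.
  −0.07·log₂(0.10) = 0.23253
  −0.14·log₂(0.20) = 0.32507
  −0.02·log₂(0.49) = 0.02058
  −0.32·log₂(0.19) = 0.76670
  −0.45·log₂(0.02) = 2.53974
H(P,Q) = 3.8846 bits.

3.8846 bits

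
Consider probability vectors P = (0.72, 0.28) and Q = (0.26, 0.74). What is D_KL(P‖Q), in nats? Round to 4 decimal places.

D(P‖Q) = Σ p·ln(p/q).
  0.72·ln(0.72/0.26) = 0.73337
  0.28·ln(0.28/0.74) = -0.27212
D(P‖Q) = 0.4612 nats.

0.4612 nats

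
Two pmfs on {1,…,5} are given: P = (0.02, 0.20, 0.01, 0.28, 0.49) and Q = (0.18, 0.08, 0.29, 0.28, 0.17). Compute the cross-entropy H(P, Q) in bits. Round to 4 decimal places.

H(P,Q) = −Σ p·log₂ q.
  −0.02·log₂(0.18) = 0.04948
  −0.20·log₂(0.08) = 0.72877
  −0.01·log₂(0.29) = 0.01786
  −0.28·log₂(0.28) = 0.51422
  −0.49·log₂(0.17) = 1.25263
H(P,Q) = 2.5630 bits.

2.5630 bits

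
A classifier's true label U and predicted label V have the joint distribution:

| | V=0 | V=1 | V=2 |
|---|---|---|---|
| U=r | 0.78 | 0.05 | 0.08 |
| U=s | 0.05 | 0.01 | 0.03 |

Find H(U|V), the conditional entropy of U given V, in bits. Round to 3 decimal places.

0.405 bits

Chain rule: H(U|V) = H(U,V) − H(V).
Marginals: p(U) = (0.9100, 0.0900), p(V) = (0.8300, 0.0600, 0.1100).
H(U,V) = 1.2215 bits; H(V) = 0.8169 bits.
H(U|V) = 1.2215 − 0.8169 = 0.405 bits.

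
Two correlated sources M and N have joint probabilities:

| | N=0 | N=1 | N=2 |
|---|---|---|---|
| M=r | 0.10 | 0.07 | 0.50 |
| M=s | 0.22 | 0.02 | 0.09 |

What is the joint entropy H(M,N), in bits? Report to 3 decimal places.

H(M,N) = −Σ p(x,y)·log₂ p(x,y) over all 6 cells.
  cell (r,0): −0.10·log₂0.10 = 0.3322
  cell (r,1): −0.07·log₂0.07 = 0.2686
  cell (r,2): −0.50·log₂0.50 = 0.5000
  cell (s,0): −0.22·log₂0.22 = 0.4806
  cell (s,1): −0.02·log₂0.02 = 0.1129
  cell (s,2): −0.09·log₂0.09 = 0.3127
Sum = 2.007 bits.

2.007 bits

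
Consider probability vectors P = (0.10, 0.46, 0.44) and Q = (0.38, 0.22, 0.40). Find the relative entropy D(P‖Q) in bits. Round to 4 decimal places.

D(P‖Q) = Σ p·log₂(p/q).
  0.10·log₂(0.10/0.38) = -0.19260
  0.46·log₂(0.46/0.22) = 0.48950
  0.44·log₂(0.44/0.40) = 0.06050
D(P‖Q) = 0.3574 bits.

0.3574 bits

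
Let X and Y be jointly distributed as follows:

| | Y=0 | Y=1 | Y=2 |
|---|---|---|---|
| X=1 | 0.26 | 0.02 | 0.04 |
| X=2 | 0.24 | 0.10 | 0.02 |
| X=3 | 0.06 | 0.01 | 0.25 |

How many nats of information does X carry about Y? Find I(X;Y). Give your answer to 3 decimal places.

Marginals: p(X) = (0.3200, 0.3600, 0.3200), p(Y) = (0.5600, 0.1300, 0.3100).
I(X;Y) = Σ p(x,y)·ln[p(x,y)/(p(x)p(y))].
  (1,0): 0.26·ln(1.4509) = 0.0968
  (1,1): 0.02·ln(0.4808) = -0.0146
  (1,2): 0.04·ln(0.4032) = -0.0363
  (2,0): 0.24·ln(1.1905) = 0.0418
  (2,1): 0.10·ln(2.1368) = 0.0759
  (2,2): 0.02·ln(0.1792) = -0.0344
  (3,0): 0.06·ln(0.3348) = -0.0656
  (3,1): 0.01·ln(0.2404) = -0.0143
  (3,2): 0.25·ln(2.5202) = 0.2311
Sum = 0.280 nats.

0.280 nats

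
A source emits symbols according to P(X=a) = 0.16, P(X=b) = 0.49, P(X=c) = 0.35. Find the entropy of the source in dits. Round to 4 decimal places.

H(X) = −Σ p·log₁₀ p.
  −(0.16)·log₁₀(0.16) = 0.12734
  −(0.49)·log₁₀(0.49) = 0.15180
  −(0.35)·log₁₀(0.35) = 0.15958
Sum: 0.12734 + 0.15180 + 0.15958 = 0.4387 dits.

0.4387 dits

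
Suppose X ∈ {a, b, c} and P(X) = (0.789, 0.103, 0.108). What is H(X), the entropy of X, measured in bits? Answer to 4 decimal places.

0.9543 bits

H(X) = −Σ p·log₂ p.
  −(0.789)·log₂(0.789) = 0.26976
  −(0.103)·log₂(0.103) = 0.33777
  −(0.108)·log₂(0.108) = 0.34678
Sum: 0.26976 + 0.33777 + 0.34678 = 0.9543 bits.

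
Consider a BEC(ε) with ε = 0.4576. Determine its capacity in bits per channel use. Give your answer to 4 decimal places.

0.5424 bits

Binary erasure channel: capacity C = 1 − ε.
C = 1 − 0.4576 = 0.5424 bits per channel use.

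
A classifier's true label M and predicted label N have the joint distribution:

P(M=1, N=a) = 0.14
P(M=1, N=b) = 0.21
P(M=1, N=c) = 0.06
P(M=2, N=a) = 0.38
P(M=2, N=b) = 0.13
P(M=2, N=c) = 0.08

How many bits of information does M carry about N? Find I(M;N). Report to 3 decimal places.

Marginals: p(M) = (0.4100, 0.5900), p(N) = (0.5200, 0.3400, 0.1400).
I(M;N) = Σ p(x,y)·log₂[p(x,y)/(p(x)p(y))].
  (1,a): 0.14·log₂(0.6567) = -0.0849
  (1,b): 0.21·log₂(1.5065) = 0.1241
  (1,c): 0.06·log₂(1.0453) = 0.0038
  (2,a): 0.38·log₂(1.2386) = 0.1173
  (2,b): 0.13·log₂(0.6481) = -0.0814
  (2,c): 0.08·log₂(0.9685) = -0.0037
Sum = 0.075 bits.

0.075 bits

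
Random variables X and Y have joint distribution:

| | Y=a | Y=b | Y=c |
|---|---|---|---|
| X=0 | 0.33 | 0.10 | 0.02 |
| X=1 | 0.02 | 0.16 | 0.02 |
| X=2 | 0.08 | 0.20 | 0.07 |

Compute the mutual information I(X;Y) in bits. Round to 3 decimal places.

0.256 bits

Marginals: p(X) = (0.4500, 0.2000, 0.3500), p(Y) = (0.4300, 0.4600, 0.1100).
I(X;Y) = H(X) + H(Y) − H(X,Y).
H(X) = 1.5129, H(Y) = 1.3892, H(X,Y) = 2.6461.
I(X;Y) = 1.5129 + 1.3892 − 2.6461 = 0.256 bits.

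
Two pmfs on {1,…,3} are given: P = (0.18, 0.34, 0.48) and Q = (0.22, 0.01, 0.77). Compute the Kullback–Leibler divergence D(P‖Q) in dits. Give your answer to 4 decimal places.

0.4065 dits

D(P‖Q) = Σ p·log₁₀(p/q).
  0.18·log₁₀(0.18/0.22) = -0.01569
  0.34·log₁₀(0.34/0.01) = 0.52070
  0.48·log₁₀(0.48/0.77) = -0.09852
D(P‖Q) = 0.4065 dits.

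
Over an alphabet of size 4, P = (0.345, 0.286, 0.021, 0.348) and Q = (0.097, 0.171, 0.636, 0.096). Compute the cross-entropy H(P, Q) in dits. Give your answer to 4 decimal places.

H(P,Q) = −Σ p·log₁₀ q.
  −0.345·log₁₀(0.097) = 0.34956
  −0.286·log₁₀(0.171) = 0.21936
  −0.021·log₁₀(0.636) = 0.00413
  −0.348·log₁₀(0.096) = 0.35417
H(P,Q) = 0.9272 dits.

0.9272 dits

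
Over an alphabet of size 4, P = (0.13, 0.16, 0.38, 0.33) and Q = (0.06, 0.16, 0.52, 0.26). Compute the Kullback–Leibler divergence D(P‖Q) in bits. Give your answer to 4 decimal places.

D(P‖Q) = Σ p·log₂(p/q).
  0.13·log₂(0.13/0.06) = 0.14501
  0.16·log₂(0.16/0.16) = 0.00000
  0.38·log₂(0.38/0.52) = -0.17195
  0.33·log₂(0.33/0.26) = 0.11350
D(P‖Q) = 0.0866 bits.

0.0866 bits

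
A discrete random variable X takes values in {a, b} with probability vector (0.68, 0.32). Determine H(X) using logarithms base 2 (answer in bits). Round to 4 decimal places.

0.9044 bits

H(X) = −Σ p·log₂ p.
  −(0.68)·log₂(0.68) = 0.37835
  −(0.32)·log₂(0.32) = 0.52603
Sum: 0.37835 + 0.52603 = 0.9044 bits.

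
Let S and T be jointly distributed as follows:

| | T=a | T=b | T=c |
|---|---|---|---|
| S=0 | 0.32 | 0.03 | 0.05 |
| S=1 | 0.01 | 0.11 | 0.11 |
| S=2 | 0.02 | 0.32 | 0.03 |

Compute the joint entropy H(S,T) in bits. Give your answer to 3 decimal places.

2.452 bits

H(S,T) = −Σ p(x,y)·log₂ p(x,y) over all 9 cells.
  cell (0,a): −0.32·log₂0.32 = 0.5260
  cell (0,b): −0.03·log₂0.03 = 0.1518
  cell (0,c): −0.05·log₂0.05 = 0.2161
  cell (1,a): −0.01·log₂0.01 = 0.0664
  cell (1,b): −0.11·log₂0.11 = 0.3503
  cell (1,c): −0.11·log₂0.11 = 0.3503
  cell (2,a): −0.02·log₂0.02 = 0.1129
  cell (2,b): −0.32·log₂0.32 = 0.5260
  cell (2,c): −0.03·log₂0.03 = 0.1518
Sum = 2.452 bits.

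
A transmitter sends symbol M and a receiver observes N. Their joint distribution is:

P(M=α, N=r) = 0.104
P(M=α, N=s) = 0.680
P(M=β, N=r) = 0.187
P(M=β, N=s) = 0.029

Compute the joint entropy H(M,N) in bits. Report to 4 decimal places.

1.3184 bits

H(M,N) = −Σ p(x,y)·log₂ p(x,y) over all 4 cells.
  cell (α,r): −0.104·log₂0.104 = 0.33960
  cell (α,s): −0.680·log₂0.680 = 0.37835
  cell (β,r): −0.187·log₂0.187 = 0.45233
  cell (β,s): −0.029·log₂0.029 = 0.14813
Sum = 1.3184 bits.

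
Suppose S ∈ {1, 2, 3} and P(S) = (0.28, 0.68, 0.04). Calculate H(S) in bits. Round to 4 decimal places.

1.0783 bits

H(S) = −Σ p·log₂ p.
  −(0.28)·log₂(0.28) = 0.51422
  −(0.68)·log₂(0.68) = 0.37835
  −(0.04)·log₂(0.04) = 0.18575
Sum: 0.51422 + 0.37835 + 0.18575 = 1.0783 bits.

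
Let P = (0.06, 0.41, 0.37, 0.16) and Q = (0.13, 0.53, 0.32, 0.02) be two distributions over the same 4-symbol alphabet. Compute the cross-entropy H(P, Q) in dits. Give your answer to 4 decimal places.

H(P,Q) = −Σ p·log₁₀ q.
  −0.06·log₁₀(0.13) = 0.05316
  −0.41·log₁₀(0.53) = 0.11305
  −0.37·log₁₀(0.32) = 0.18309
  −0.16·log₁₀(0.02) = 0.27184
H(P,Q) = 0.6211 dits.

0.6211 dits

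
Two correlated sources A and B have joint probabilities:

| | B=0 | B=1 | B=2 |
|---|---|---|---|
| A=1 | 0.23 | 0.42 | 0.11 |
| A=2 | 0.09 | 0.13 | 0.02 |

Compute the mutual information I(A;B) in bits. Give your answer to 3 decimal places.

Marginals: p(A) = (0.7600, 0.2400), p(B) = (0.3200, 0.5500, 0.1300).
I(A;B) = H(A) + H(B) − H(A,B).
H(A) = 0.7950, H(B) = 1.3831, H(A,B) = 2.1718.
I(A;B) = 0.7950 + 1.3831 − 2.1718 = 0.006 bits.

0.006 bits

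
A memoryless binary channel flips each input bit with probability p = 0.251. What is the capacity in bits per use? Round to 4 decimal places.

Binary symmetric channel: C = 1 − h₂(ε) where h₂ is the binary entropy function.
h₂(0.251) = −0.251·log₂0.251 − 0.749·log₂0.749 = 0.8129.
C = 1 − 0.8129 = 0.1871 bits per channel use.

0.1871 bits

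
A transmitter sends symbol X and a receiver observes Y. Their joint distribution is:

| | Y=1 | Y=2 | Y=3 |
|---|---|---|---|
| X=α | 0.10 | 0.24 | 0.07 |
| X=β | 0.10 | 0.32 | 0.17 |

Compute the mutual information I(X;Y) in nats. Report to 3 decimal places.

Marginals: p(X) = (0.4100, 0.5900), p(Y) = (0.2000, 0.5600, 0.2400).
I(X;Y) = Σ p(x,y)·ln[p(x,y)/(p(x)p(y))].
  (α,1): 0.10·ln(1.2195) = 0.0198
  (α,2): 0.24·ln(1.0453) = 0.0106
  (α,3): 0.07·ln(0.7114) = -0.0238
  (β,1): 0.10·ln(0.8475) = -0.0166
  (β,2): 0.32·ln(0.9685) = -0.0102
  (β,3): 0.17·ln(1.2006) = 0.0311
Sum = 0.011 nats.

0.011 nats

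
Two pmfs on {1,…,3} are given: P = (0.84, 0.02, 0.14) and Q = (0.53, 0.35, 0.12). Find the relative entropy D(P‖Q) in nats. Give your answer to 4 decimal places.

D(P‖Q) = Σ p·ln(p/q).
  0.84·ln(0.84/0.53) = 0.38684
  0.02·ln(0.02/0.35) = -0.05724
  0.14·ln(0.14/0.12) = 0.02158
D(P‖Q) = 0.3512 nats.

0.3512 nats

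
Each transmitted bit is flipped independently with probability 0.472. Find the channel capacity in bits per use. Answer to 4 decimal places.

Binary symmetric channel: C = 1 − h₂(ε) where h₂ is the binary entropy function.
h₂(0.472) = −0.472·log₂0.472 − 0.528·log₂0.528 = 0.9977.
C = 1 − 0.9977 = 0.0023 bits per channel use.

0.0023 bits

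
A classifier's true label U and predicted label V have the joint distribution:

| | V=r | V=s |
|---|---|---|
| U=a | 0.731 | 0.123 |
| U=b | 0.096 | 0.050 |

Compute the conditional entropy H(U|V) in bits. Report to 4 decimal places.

Marginals: p(U) = (0.8540, 0.1460), p(V) = (0.8270, 0.1730).
H(U|V) = Σ p(V) · H(U|V=·).
  V=r: p=0.8270, H(U|V=r) = 0.5180
  V=s: p=0.1730, H(U|V=s) = 0.8674
Weighted sum = 0.5784 bits.

0.5784 bits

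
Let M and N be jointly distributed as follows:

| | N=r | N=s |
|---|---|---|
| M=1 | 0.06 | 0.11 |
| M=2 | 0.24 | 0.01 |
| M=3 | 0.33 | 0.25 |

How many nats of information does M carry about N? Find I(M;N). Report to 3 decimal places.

0.110 nats

Marginals: p(M) = (0.1700, 0.2500, 0.5800), p(N) = (0.6300, 0.3700).
I(M;N) = Σ p(x,y)·ln[p(x,y)/(p(x)p(y))].
  (1,r): 0.06·ln(0.5602) = -0.0348
  (1,s): 0.11·ln(1.7488) = 0.0615
  (2,r): 0.24·ln(1.5238) = 0.1011
  (2,s): 0.01·ln(0.1081) = -0.0222
  (3,r): 0.33·ln(0.9031) = -0.0336
  (3,s): 0.25·ln(1.1650) = 0.0382
Sum = 0.110 nats.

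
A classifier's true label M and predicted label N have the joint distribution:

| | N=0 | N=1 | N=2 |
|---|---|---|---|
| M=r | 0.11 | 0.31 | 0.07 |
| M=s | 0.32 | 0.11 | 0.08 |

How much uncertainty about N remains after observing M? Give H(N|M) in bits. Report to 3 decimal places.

Marginals: p(M) = (0.4900, 0.5100), p(N) = (0.4300, 0.4200, 0.1500).
H(N|M) = Σ p(M) · H(N|M=·).
  M=r: p=0.4900, H(N|M=r) = 1.3028
  M=s: p=0.5100, H(N|M=s) = 1.3184
Weighted sum = 1.311 bits.

1.311 bits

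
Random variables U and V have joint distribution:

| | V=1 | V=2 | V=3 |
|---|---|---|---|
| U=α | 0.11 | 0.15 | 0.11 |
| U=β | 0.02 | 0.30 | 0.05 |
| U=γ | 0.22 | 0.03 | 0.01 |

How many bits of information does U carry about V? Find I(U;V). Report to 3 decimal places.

0.380 bits

Marginals: p(U) = (0.3700, 0.3700, 0.2600), p(V) = (0.3500, 0.4800, 0.1700).
I(U;V) = Σ p(x,y)·log₂[p(x,y)/(p(x)p(y))].
  (α,1): 0.11·log₂(0.8494) = -0.0259
  (α,2): 0.15·log₂(0.8446) = -0.0366
  (α,3): 0.11·log₂(1.7488) = 0.0887
  (β,1): 0.02·log₂(0.1544) = -0.0539
  (β,2): 0.30·log₂(1.6892) = 0.2269
  (β,3): 0.05·log₂(0.7949) = -0.0166
  (γ,1): 0.22·log₂(2.4176) = 0.2802
  (γ,2): 0.03·log₂(0.2404) = -0.0617
  (γ,3): 0.01·log₂(0.2262) = -0.0214
Sum = 0.380 bits.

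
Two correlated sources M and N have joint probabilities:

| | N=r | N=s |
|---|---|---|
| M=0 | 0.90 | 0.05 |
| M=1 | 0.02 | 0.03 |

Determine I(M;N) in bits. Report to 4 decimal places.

Marginals: p(M) = (0.9500, 0.0500), p(N) = (0.9200, 0.0800).
I(M;N) = Σ p(x,y)·log₂[p(x,y)/(p(x)p(y))].
  (0,r): 0.90·log₂(1.0297) = 0.03806
  (0,s): 0.05·log₂(0.6579) = -0.03020
  (1,r): 0.02·log₂(0.4348) = -0.02403
  (1,s): 0.03·log₂(7.5000) = 0.08721
Sum = 0.0710 bits.

0.0710 bits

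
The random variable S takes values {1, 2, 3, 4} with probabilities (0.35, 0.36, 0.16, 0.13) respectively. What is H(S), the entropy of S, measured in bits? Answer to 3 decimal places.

H(S) = −Σ p·log₂ p.
  −(0.35)·log₂(0.35) = 0.5301
  −(0.36)·log₂(0.36) = 0.5306
  −(0.16)·log₂(0.16) = 0.4230
  −(0.13)·log₂(0.13) = 0.3826
Sum: 0.5301 + 0.5306 + 0.4230 + 0.3826 = 1.866 bits.

1.866 bits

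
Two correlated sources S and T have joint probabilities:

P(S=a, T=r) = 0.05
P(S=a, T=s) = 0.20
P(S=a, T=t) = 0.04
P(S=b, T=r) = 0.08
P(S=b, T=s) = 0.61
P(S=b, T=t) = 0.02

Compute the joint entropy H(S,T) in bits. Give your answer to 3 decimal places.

1.706 bits

H(S,T) = −Σ p(x,y)·log₂ p(x,y) over all 6 cells.
  cell (a,r): −0.05·log₂0.05 = 0.2161
  cell (a,s): −0.20·log₂0.20 = 0.4644
  cell (a,t): −0.04·log₂0.04 = 0.1858
  cell (b,r): −0.08·log₂0.08 = 0.2915
  cell (b,s): −0.61·log₂0.61 = 0.4350
  cell (b,t): −0.02·log₂0.02 = 0.1129
Sum = 1.706 bits.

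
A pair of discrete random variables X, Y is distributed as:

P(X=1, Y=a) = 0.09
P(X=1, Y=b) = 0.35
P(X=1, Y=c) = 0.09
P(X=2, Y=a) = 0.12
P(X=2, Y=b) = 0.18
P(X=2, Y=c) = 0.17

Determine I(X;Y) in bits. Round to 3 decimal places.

0.059 bits

Marginals: p(X) = (0.5300, 0.4700), p(Y) = (0.2100, 0.5300, 0.2600).
I(X;Y) = H(X) + H(Y) − H(X,Y).
H(X) = 0.9974, H(Y) = 1.4636, H(X,Y) = 2.4024.
I(X;Y) = 0.9974 + 1.4636 − 2.4024 = 0.059 bits.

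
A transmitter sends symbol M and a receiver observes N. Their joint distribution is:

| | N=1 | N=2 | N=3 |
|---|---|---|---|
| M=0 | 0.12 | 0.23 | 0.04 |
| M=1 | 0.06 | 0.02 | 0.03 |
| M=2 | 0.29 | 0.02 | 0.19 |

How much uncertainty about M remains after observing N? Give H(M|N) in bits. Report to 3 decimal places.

1.107 bits

Chain rule: H(M|N) = H(M,N) − H(N).
Marginals: p(M) = (0.3900, 0.1100, 0.5000), p(N) = (0.4700, 0.2700, 0.2600).
H(M,N) = 2.6347 bits; H(N) = 1.5273 bits.
H(M|N) = 2.6347 − 1.5273 = 1.107 bits.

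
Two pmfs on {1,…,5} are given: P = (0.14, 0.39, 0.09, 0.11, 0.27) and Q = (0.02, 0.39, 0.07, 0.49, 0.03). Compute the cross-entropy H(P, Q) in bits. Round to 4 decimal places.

H(P,Q) = −Σ p·log₂ q.
  −0.14·log₂(0.02) = 0.79014
  −0.39·log₂(0.39) = 0.52980
  −0.09·log₂(0.07) = 0.34529
  −0.11·log₂(0.49) = 0.11321
  −0.27·log₂(0.03) = 1.36590
H(P,Q) = 3.1443 bits.

3.1443 bits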